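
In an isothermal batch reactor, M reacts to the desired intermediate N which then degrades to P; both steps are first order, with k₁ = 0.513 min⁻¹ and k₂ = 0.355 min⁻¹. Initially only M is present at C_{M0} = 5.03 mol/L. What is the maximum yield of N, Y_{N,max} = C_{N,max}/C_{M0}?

Evaluating C_N at t_opt = ln(k₂/k₁)/(k₂−k₁) gives C_{N,max}/C_{M0} = (k₁/k₂)^[k₂/(k₂−k₁)].
= (0.513/0.355)^(0.355/(0.355−0.513)) = (1.445)^(-2.247) = 0.4373.

0.437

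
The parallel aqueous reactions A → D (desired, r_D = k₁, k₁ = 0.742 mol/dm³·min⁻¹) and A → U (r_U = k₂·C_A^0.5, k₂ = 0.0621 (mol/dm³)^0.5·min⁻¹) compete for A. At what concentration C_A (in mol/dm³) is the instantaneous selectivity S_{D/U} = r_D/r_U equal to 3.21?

S_{D/U} = (k₁/k₂)·C_A^-0.5 ⇒ C_A = (S·k₂/k₁)^(-2).
= (3.21×0.0621/0.742)^(-2) = (0.2687)^(-2) = 13.9 mol/dm³.

13.9 mol/dm³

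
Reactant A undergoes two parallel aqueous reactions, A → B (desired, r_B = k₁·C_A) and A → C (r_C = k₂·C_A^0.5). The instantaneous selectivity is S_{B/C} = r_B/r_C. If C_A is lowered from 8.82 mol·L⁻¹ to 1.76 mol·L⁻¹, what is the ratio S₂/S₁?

S_{B/C} = (k₁/k₂)·C_A^0.5, so S₂/S₁ = (C_{A,2}/C_{A,1})^0.5.
= (1.76/8.82)^0.5 = (0.1995)^0.5 = 0.447.
Selectivity toward B falls as C_A falls — high-concentration operation is favoured.

0.447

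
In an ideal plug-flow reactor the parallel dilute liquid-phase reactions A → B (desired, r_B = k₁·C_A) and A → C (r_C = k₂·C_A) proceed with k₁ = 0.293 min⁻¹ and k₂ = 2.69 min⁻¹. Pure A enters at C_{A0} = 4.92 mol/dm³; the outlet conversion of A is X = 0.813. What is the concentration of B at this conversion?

C_A = C_{A0}(1−X) = 0.9200 mol/dm³.
Both paths are first order in A, so the instantaneous fraction to B is constant: dC_B/d(−C_A) = k₁/(k₁+k₂) = 0.09822.
C_B = 0.09822·(C_{A0}−C_A) = 0.09822×4.000 = 0.393 mol/dm³.

0.393 mol/dm³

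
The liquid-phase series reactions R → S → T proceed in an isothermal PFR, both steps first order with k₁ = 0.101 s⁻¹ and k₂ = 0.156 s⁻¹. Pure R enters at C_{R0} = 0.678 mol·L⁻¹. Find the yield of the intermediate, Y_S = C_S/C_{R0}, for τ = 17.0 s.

0.200

For first-order series with pure R initially, C_S(τ) = k₁C_{R0}/(k₂−k₁)·(e^(−k₁τ) − e^(−k₂τ)).
e^(−k₁τ) = e^(−0.101×17.0) = e^(−1.717) = 0.1796; e^(−k₂τ) = e^(−2.652) = 0.07051.
C_S = 0.101×0.678/(0.156−0.101) × (0.1796−0.07051) = 1.245×0.1091 = 0.1358 mol·L⁻¹.
Y_S = C_S/C_{R0} = 0.1358/0.678 = 0.200.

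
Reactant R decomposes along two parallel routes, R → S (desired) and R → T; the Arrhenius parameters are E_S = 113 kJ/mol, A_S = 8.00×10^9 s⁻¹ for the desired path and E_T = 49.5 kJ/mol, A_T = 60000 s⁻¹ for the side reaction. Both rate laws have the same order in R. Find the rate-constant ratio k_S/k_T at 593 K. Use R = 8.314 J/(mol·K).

0.340

With equal orders, S_{S/T} = k_S/k_T = (A_S/A_T)·exp[(E_T−E_S)/(RT)].
(E_T−E_S)/(RT) = (49.5−113)×10³/(8.314×593) = -63500/4930 = -12.88.
k_S/k_T = (8.00×10^9/60000)·exp(-12.88) = 1.333×10^5 × 2.549×10^-6 = 0.340.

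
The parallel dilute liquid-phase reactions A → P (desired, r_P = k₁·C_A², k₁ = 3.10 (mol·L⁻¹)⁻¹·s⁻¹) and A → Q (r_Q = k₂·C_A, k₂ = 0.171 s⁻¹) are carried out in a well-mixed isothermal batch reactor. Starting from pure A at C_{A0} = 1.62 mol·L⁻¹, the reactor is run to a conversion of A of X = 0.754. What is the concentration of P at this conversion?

1.15 mol·L⁻¹

C_A = C_{A0}(1−X) = 0.3985 mol·L⁻¹.
Along a PFR/batch, dC_Q/dC_A = −r_Q/(r_P+r_Q) = −k₂/(k₂+k₁·C_A).
Integrating from C_{A0} to C_A: C_Q = (0.171/3.10)·ln[(0.171+3.10·1.62)/(0.171+3.10·0.399)] = 0.05516·ln(5.193/1.406) = 0.07206 mol·L⁻¹.
Then C_P = (C_{A0}−C_A) − C_Q = 1.221 − 0.07206 = 1.149 mol·L⁻¹.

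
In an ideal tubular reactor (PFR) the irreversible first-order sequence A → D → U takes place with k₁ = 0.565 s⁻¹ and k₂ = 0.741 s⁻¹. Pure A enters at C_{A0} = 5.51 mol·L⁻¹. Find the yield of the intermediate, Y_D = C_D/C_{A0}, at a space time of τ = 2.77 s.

For first-order series with pure A initially, C_D(τ) = k₁C_{A0}/(k₂−k₁)·(e^(−k₁τ) − e^(−k₂τ)).
e^(−k₁τ) = e^(−0.565×2.77) = e^(−1.565) = 0.2091; e^(−k₂τ) = e^(−2.053) = 0.1284.
C_D = 0.565×5.51/(0.741−0.565) × (0.2091−0.1284) = 17.69×0.08067 = 1.427 mol·L⁻¹.
Y_D = C_D/C_{A0} = 1.427/5.51 = 0.259.

0.259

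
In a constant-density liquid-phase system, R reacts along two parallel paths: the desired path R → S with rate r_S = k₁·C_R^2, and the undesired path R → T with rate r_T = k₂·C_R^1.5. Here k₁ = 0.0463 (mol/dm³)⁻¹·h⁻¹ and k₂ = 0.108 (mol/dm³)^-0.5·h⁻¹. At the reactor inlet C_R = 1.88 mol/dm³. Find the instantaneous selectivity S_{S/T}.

0.588

S_{S/T} = r_S/r_T = (k₁·C_R^2)/(k₂·C_R^1.5) = (k₁/k₂)·C_R^0.5.
= (0.0463×1.880^2) / (0.108×1.880^1.5) = 0.1636/0.2784 = 0.588.
Since the desired path is higher order in R, keeping C_R high (PFR or concentrated feed) favours S.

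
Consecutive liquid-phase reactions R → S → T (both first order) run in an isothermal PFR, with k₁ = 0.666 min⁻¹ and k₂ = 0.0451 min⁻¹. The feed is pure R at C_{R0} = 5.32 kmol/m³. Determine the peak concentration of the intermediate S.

For a first-order series the maximum intermediate yield is C_{S,max}/C_{R0} = (k₁/k₂)^[k₂/(k₂−k₁)].
= (0.666/0.0451)^(0.0451/(0.0451−0.666)) = (14.77)^(-0.07264) = 0.8224.
C_{S,max} = 0.8224×5.32 = 4.37 kmol/m³.

4.37 kmol/m³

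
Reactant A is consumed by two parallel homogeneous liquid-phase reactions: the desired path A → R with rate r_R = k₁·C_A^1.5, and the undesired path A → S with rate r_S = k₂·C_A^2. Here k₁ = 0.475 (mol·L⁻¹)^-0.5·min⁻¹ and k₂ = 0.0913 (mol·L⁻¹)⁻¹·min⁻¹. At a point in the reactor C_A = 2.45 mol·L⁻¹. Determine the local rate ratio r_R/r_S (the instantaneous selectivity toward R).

S_{R/S} = r_R/r_S = (k₁·C_A^1.5)/(k₂·C_A^2) = (k₁/k₂)·C_A^-0.5.
= (0.475×2.450^1.5) / (0.0913×2.450^2) = 1.822/0.5480 = 3.32.

3.32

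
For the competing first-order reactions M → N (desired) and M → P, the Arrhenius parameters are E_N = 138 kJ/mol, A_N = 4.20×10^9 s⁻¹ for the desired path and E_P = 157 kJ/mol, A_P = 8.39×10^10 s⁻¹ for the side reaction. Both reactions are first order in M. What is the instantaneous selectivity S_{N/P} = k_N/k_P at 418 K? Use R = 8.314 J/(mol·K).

Since both paths have the same order in M, the concentration cancels and S_{N/P} = k_N/k_P = (A_N/A_P)·exp[(E_P−E_N)/(RT)].
(E_P−E_N)/(RT) = (157−138)×10³/(8.314×418) = 19000/3475 = 5.467.
k_N/k_P = (4.20×10^9/8.39×10^10)·exp(5.467) = 0.05006 × 236.8 = 11.9.
Since E_N < E_P, lowering the temperature improves selectivity toward N.

11.9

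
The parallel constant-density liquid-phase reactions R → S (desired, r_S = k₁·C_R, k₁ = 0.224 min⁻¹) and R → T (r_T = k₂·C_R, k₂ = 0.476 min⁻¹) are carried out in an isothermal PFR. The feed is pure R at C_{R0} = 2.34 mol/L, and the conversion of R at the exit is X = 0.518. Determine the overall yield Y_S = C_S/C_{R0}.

C_R = C_{R0}(1−X) = 1.128 mol/L.
Both paths are first order in R, so the instantaneous fraction to S is constant: dC_S/d(−C_R) = k₁/(k₁+k₂) = 0.3200.
C_S = 0.3200·(C_{R0}−C_R) = 0.3200×1.212 = 0.388 mol/L.
Y_S = C_S/C_{R0} = 0.3879/2.34 = 0.166.

0.166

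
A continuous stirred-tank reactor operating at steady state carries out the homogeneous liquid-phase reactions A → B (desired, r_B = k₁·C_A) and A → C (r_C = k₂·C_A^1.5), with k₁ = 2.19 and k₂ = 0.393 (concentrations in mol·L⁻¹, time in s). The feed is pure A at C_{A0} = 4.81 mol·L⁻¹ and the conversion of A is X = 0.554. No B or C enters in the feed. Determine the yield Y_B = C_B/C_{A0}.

0.439

Exit C_A = C_{A0}(1−X) = 4.81×0.446 = 2.145 mol·L⁻¹.
In a CSTR the entire volume is at exit conditions, so r_B = 2.19×2.145 = 4.698 and r_C = 0.393×2.145^1.5 = 1.235.
Fraction of consumed A going to B: r_B/(r_B+r_C) = 0.7919.
C_B = 0.7919·C_{A0}·X = 0.7919×4.81×0.554 = 2.11 mol·L⁻¹; Y_B = C_B/C_{A0} = 0.439.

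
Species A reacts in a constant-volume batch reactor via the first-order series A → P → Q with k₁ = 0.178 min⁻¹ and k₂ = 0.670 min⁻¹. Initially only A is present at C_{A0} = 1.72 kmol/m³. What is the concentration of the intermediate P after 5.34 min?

Solving the coupled first-order balances gives C_P(t) = [k₁/(k₂−k₁)]·C_{A0}·(e^(−k₁t) − e^(−k₂t)).
e^(−k₁t) = e^(−0.178×5.34) = e^(−0.9505) = 0.3865; e^(−k₂t) = e^(−3.578) = 0.02794.
C_P = 0.178×1.72/(0.670−0.178) × (0.3865−0.02794) = 0.6223×0.3586 = 0.2232 kmol/m³.

0.223 kmol/m³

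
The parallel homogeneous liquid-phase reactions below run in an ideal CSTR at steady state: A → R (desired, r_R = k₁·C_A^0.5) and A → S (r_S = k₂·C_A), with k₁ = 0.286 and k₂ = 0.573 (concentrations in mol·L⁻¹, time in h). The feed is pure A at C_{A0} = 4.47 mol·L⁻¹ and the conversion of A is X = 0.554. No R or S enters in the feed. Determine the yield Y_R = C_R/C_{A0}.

Exit C_A = C_{A0}(1−X) = 4.47×0.446 = 1.994 mol·L⁻¹.
In a CSTR the entire volume is at exit conditions, so r_R = 0.286×1.994^0.5 = 0.4038 and r_S = 0.573×1.994 = 1.142.
Fraction of consumed A going to R: r_R/(r_R+r_S) = 0.2612.
C_R = 0.2612·C_{A0}·X = 0.2612×4.47×0.554 = 0.647 mol·L⁻¹; Y_R = C_R/C_{A0} = 0.145.

0.145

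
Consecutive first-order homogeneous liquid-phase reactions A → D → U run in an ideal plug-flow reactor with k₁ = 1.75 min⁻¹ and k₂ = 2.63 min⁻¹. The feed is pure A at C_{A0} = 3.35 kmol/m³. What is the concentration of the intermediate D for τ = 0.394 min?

0.980 kmol/m³

For first-order series with pure A initially, C_D(τ) = k₁C_{A0}/(k₂−k₁)·(e^(−k₁τ) − e^(−k₂τ)).
e^(−k₁τ) = e^(−1.75×0.394) = e^(−0.6895) = 0.5018; e^(−k₂τ) = e^(−1.036) = 0.3548.
C_D = 1.75×3.35/(2.63−1.75) × (0.5018−0.3548) = 6.662×0.1470 = 0.9795 kmol/m³.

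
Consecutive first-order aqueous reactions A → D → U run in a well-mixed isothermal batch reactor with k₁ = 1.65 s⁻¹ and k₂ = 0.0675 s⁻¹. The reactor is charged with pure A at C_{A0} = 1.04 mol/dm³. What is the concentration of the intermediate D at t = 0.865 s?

Solving the coupled first-order balances gives C_D(t) = [k₁/(k₂−k₁)]·C_{A0}·(e^(−k₁t) − e^(−k₂t)).
e^(−k₁t) = e^(−1.65×0.865) = e^(−1.427) = 0.2400; e^(−k₂t) = e^(−0.05839) = 0.9433.
C_D = 1.65×1.04/(0.0675−1.65) × (0.2400−0.9433) = (-1.084)×(-0.7033) = 0.7626 mol/dm³.

0.763 mol/dm³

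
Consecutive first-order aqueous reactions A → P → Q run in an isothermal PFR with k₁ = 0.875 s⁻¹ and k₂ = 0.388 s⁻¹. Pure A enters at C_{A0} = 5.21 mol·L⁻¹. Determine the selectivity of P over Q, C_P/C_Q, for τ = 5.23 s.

0.282

For first-order series with pure A initially, C_P(τ) = k₁C_{A0}/(k₂−k₁)·(e^(−k₁τ) − e^(−k₂τ)).
e^(−k₁τ) = e^(−0.875×5.23) = e^(−4.576) = 0.01029; e^(−k₂τ) = e^(−2.029) = 0.1314.
C_P = 0.875×5.21/(0.388−0.875) × (0.01029−0.1314) = (-9.361)×(-0.1211) = 1.134 mol·L⁻¹.
C_A = C_{A0}e^(−k₁τ) = 0.05363 mol·L⁻¹, so C_Q = C_{A0}−C_A−C_P = 4.022 mol·L⁻¹; C_P/C_Q = 0.282.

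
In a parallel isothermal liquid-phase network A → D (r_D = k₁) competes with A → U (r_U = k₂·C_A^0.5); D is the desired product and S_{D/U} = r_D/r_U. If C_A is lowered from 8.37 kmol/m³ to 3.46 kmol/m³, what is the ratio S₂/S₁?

1.56

S_{D/U} = (k₁/k₂)·C_A^-0.5, so S₂/S₁ = (C_{A,2}/C_{A,1})^-0.5.
= (3.46/8.37)^(-0.5) = (0.4134)^(-0.5) = 1.56.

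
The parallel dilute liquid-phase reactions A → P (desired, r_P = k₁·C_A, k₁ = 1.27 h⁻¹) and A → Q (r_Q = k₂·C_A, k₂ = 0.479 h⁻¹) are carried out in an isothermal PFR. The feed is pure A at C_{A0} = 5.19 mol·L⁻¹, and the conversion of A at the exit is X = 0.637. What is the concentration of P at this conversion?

C_A = C_{A0}(1−X) = 1.884 mol·L⁻¹.
Both paths are first order in A, so the instantaneous fraction to P is constant: dC_P/d(−C_A) = k₁/(k₁+k₂) = 0.7261.
C_P = 0.7261·(C_{A0}−C_A) = 0.7261×3.306 = 2.40 mol·L⁻¹.

2.40 mol·L⁻¹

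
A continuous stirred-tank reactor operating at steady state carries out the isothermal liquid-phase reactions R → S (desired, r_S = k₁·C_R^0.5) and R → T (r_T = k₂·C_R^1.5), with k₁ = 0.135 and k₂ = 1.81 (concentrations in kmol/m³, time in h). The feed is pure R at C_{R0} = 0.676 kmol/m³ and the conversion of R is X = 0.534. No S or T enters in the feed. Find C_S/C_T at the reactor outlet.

Exit C_R = C_{R0}(1−X) = 0.676×0.466 = 0.3150 kmol/m³.
A CSTR operates uniformly at the exit composition, giving r_S = 0.07577 and r_T = 0.3200 (each k·C_R^n at C_R = 0.3150).
Overall selectivity = C_S/C_T = r_Sτ/(r_Tτ) = r_S/r_T = 0.237.

0.237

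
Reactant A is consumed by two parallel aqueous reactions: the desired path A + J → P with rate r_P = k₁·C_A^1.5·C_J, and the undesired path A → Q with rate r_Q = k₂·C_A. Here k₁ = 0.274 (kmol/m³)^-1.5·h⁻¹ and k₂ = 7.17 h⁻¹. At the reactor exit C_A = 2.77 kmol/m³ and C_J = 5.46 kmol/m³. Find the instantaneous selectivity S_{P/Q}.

S_{P/Q} = r_P/r_Q = (k₁·C_A^1.5·C_J)/(k₂·C_A) = (k₁/k₂)·C_A^0.5·C_J.
= (0.274×2.770^1.5×5.460) / (7.17×2.770) = 6.897/19.86 = 0.347.
Since the desired path is higher order in A, keeping C_A high (PFR or concentrated feed) favours P.

0.347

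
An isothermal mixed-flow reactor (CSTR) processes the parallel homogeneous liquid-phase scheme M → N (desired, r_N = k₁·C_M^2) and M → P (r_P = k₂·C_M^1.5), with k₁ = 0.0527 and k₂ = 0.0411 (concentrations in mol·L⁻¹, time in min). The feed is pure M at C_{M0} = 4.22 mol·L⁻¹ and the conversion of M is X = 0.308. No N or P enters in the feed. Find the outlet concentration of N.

Exit C_M = C_{M0}(1−X) = 4.22×0.692 = 2.920 mol·L⁻¹.
In a CSTR the entire volume is at exit conditions, so r_N = 0.0527×2.920^2 = 0.4494 and r_P = 0.0411×2.920^1.5 = 0.2051.
Fraction of consumed M going to N: r_N/(r_N+r_P) = 0.6866.
C_N = 0.6866·C_{M0}·X = 0.6866×4.22×0.308 = 0.892 mol·L⁻¹.

0.892 mol·L⁻¹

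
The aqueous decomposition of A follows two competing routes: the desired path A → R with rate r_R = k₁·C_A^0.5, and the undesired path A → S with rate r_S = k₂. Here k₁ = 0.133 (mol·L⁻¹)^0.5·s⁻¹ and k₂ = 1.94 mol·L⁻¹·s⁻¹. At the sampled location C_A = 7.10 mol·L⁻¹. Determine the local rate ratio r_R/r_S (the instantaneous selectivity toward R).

S_{R/S} = r_R/r_S = (k₁·C_A^0.5)/(k₂) = (k₁/k₂)·C_A^0.5.
= (0.133×7.100^0.5) / (1.94) = 0.3544/1.940 = 0.183.
Since the desired path is higher order in A, keeping C_A high (PFR or concentrated feed) favours R.

0.183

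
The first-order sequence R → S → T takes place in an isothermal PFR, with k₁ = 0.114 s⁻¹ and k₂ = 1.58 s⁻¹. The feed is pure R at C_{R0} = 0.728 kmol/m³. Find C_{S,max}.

For a first-order series the maximum intermediate yield is C_{S,max}/C_{R0} = (k₁/k₂)^[k₂/(k₂−k₁)].
= (0.114/1.58)^(1.58/(1.58−0.114)) = (0.07215)^(1.078) = 0.05881.
C_{S,max} = 0.05881×0.728 = 0.0428 kmol/m³.

0.0428 kmol/m³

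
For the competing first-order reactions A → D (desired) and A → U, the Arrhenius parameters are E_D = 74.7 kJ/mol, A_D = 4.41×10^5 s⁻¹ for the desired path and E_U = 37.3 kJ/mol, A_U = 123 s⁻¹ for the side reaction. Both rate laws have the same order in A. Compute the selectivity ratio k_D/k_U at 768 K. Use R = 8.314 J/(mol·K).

k_D/k_U = (A_D/A_U)·exp[−(E_D−E_U)/(RT)] = (A_D/A_U)·exp[(E_U−E_D)/(RT)].
(E_U−E_D)/(RT) = (37.3−74.7)×10³/(8.314×768) = -37400/6385 = -5.857.
k_D/k_U = (4.41×10^5/123)·exp(-5.857) = 3585 × 0.002859 = 10.2.

10.2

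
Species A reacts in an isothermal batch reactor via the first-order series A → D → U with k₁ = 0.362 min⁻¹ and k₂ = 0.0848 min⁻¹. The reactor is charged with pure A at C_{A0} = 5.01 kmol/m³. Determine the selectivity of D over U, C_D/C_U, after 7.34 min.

Solving the coupled first-order balances gives C_D(t) = [k₁/(k₂−k₁)]·C_{A0}·(e^(−k₁t) − e^(−k₂t)).
e^(−k₁t) = e^(−0.362×7.34) = e^(−2.657) = 0.07015; e^(−k₂t) = e^(−0.6224) = 0.5366.
C_D = 0.362×5.01/(0.0848−0.362) × (0.07015−0.5366) = (-6.543)×(-0.4665) = 3.052 kmol/m³.
C_A = C_{A0}e^(−k₁t) = 0.3515 kmol/m³, so C_U = C_{A0}−C_A−C_D = 1.606 kmol/m³; C_D/C_U = 1.90.

1.90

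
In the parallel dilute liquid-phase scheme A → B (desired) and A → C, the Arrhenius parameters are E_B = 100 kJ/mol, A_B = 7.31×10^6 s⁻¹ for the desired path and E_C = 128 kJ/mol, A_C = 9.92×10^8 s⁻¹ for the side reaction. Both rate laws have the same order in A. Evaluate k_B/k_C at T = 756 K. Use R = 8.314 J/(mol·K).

0.634

k_B/k_C = (A_B/A_C)·exp[−(E_B−E_C)/(RT)] = (A_B/A_C)·exp[(E_C−E_B)/(RT)].
(E_C−E_B)/(RT) = (128−100)×10³/(8.314×756) = 28000/6285 = 4.455.
k_B/k_C = (7.31×10^6/9.92×10^8)·exp(4.455) = 0.007369 × 86.04 = 0.634.
Since E_B < E_C, lowering the temperature improves selectivity toward B.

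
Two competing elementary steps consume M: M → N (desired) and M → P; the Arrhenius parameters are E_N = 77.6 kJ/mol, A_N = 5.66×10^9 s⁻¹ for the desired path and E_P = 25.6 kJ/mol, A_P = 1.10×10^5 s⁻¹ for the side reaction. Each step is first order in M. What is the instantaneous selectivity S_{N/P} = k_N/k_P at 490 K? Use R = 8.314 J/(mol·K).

0.147

k_N/k_P = (A_N/A_P)·exp[−(E_N−E_P)/(RT)] = (A_N/A_P)·exp[(E_P−E_N)/(RT)].
(E_P−E_N)/(RT) = (25.6−77.6)×10³/(8.314×490) = -52000/4074 = -12.76.
k_N/k_P = (5.66×10^9/1.10×10^5)·exp(-12.76) = 51455 × 2.861×10^-6 = 0.147.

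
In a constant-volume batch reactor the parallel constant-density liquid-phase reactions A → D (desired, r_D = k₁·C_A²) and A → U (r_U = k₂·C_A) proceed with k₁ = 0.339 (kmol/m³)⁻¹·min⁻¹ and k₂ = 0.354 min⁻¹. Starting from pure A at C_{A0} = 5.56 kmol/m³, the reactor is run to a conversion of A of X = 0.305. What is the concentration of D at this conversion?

C_A = C_{A0}(1−X) = 3.864 kmol/m³.
Along a PFR/batch, dC_U/dC_A = −r_U/(r_D+r_U) = −k₂/(k₂+k₁·C_A).
Integrating from C_{A0} to C_A: C_U = (0.354/0.339)·ln[(0.354+0.339·5.56)/(0.354+0.339·3.86)] = 1.044·ln(2.239/1.664) = 0.3099 kmol/m³.
Then C_D = (C_{A0}−C_A) − C_U = 1.696 − 0.3099 = 1.386 kmol/m³.

1.39 kmol/m³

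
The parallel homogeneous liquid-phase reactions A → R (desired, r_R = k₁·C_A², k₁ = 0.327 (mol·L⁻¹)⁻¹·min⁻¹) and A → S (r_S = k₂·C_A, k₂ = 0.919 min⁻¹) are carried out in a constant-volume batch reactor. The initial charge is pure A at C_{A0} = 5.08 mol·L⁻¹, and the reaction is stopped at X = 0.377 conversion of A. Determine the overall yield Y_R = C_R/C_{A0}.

C_A = C_{A0}(1−X) = 3.165 mol·L⁻¹.
Along a PFR/batch, dC_S/dC_A = −r_S/(r_R+r_S) = −k₂/(k₂+k₁·C_A).
Integrating from C_{A0} to C_A: C_S = (0.919/0.327)·ln[(0.919+0.327·5.08)/(0.919+0.327·3.16)] = 2.810·ln(2.580/1.954) = 0.7814 mol·L⁻¹.
Then C_R = (C_{A0}−C_A) − C_S = 1.915 − 0.7814 = 1.134 mol·L⁻¹.
Y_R = C_R/C_{A0} = 1.134/5.08 = 0.223.

0.223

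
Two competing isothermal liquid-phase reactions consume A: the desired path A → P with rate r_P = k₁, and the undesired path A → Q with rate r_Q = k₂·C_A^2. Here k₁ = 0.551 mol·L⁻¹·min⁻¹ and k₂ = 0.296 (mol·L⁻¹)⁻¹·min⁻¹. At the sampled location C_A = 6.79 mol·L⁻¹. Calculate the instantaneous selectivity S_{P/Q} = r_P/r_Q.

S_{P/Q} = r_P/r_Q = (k₁)/(k₂·C_A^2) = (k₁/k₂)·C_A^-2.
= (0.551) / (0.296×6.790^2) = 0.5510/13.65 = 0.0404.

0.0404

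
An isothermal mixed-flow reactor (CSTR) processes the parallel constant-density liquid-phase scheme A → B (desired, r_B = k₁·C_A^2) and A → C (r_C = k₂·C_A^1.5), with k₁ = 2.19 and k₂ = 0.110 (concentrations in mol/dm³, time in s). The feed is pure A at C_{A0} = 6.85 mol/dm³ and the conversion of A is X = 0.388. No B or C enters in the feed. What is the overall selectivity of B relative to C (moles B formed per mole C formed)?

Exit C_A = C_{A0}(1−X) = 6.85×0.612 = 4.192 mol/dm³.
In a CSTR the entire volume is at exit conditions, so r_B = 2.19×4.192^2 = 38.49 and r_C = 0.110×4.192^1.5 = 0.9442.
Overall selectivity = C_B/C_C = r_Bτ/(r_Cτ) = r_B/r_C = 40.8.

40.8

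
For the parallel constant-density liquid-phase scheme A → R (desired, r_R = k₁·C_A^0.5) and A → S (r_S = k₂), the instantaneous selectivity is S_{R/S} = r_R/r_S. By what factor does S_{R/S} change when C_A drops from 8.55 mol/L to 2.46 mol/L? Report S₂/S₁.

S_{R/S} = (k₁/k₂)·C_A^0.5, so S₂/S₁ = (C_{A,2}/C_{A,1})^0.5.
= (2.46/8.55)^0.5 = (0.2877)^0.5 = 0.536.

0.536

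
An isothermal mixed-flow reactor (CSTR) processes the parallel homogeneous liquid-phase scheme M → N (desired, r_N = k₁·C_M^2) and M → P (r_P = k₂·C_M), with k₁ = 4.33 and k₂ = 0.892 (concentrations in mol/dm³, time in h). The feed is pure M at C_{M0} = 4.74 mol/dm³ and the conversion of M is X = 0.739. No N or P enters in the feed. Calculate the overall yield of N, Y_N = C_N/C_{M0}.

0.634

Exit C_M = C_{M0}(1−X) = 4.74×0.261 = 1.237 mol/dm³.
Rates in a CSTR are evaluated at the outlet concentration: r_N = 4.33×1.237^2 = 6.627, r_P = 0.892×1.237 = 1.104.
Fraction of consumed M going to N: r_N/(r_N+r_P) = 0.8573.
C_N = 0.8573·C_{M0}·X = 0.8573×4.74×0.739 = 3.00 mol/dm³; Y_N = C_N/C_{M0} = 0.634.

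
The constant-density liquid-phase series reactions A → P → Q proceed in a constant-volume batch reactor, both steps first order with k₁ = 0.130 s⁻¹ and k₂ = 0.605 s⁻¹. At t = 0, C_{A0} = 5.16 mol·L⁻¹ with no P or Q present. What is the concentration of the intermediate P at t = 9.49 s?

0.407 mol·L⁻¹

For first-order series with pure A initially, C_P(t) = k₁C_{A0}/(k₂−k₁)·(e^(−k₁t) − e^(−k₂t)).
e^(−k₁t) = e^(−0.130×9.49) = e^(−1.234) = 0.2912; e^(−k₂t) = e^(−5.741) = 0.003210.
C_P = 0.130×5.16/(0.605−0.130) × (0.2912−0.003210) = 1.412×0.2880 = 0.4067 mol·L⁻¹.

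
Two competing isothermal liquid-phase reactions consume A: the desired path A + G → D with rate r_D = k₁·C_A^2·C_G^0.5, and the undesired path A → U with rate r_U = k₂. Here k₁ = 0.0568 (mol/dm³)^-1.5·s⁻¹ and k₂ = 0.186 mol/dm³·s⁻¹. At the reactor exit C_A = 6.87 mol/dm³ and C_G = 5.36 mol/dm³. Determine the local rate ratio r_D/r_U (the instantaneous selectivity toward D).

33.4

S_{D/U} = r_D/r_U = (k₁·C_A^2·C_G^0.5)/(k₂) = (k₁/k₂)·C_A^2·C_G^0.5.
= (0.0568×6.870^2×5.360^0.5) / (0.186) = 6.206/0.1860 = 33.4.
Since the desired path is higher order in A, keeping C_A high (PFR or concentrated feed) favours D.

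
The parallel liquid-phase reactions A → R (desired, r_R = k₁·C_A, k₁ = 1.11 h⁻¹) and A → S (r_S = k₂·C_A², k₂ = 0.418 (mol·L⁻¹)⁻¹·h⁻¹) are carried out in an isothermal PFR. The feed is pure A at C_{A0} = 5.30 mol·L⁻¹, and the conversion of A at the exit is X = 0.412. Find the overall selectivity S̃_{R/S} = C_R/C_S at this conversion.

C_A = C_{A0}(1−X) = 3.116 mol·L⁻¹.
Along a PFR/batch, dC_R/dC_A = −r_R/(r_R+r_S) = −k₁/(k₁+k₂·C_A).
Integrating from C_{A0} to C_A: C_R = (1.11/0.418)·ln[(1.11+0.418·5.30)/(1.11+0.418·3.12)] = 2.656·ln(3.325/2.413) = 0.8521 mol·L⁻¹.
C_S = (C_{A0}−C_A)−C_R = 1.332 mol·L⁻¹; S̃_{R/S} = 0.8521/1.332 = 0.640.

0.640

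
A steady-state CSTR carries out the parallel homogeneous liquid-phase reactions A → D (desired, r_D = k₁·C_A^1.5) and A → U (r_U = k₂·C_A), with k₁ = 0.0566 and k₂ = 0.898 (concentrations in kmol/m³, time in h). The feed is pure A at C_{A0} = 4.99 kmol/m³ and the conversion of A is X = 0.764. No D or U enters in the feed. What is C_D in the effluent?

Exit C_A = C_{A0}(1−X) = 4.99×0.236 = 1.178 kmol/m³.
In a CSTR the entire volume is at exit conditions, so r_D = 0.0566×1.178^1.5 = 0.07233 and r_U = 0.898×1.178 = 1.058.
Fraction of consumed A going to D: r_D/(r_D+r_U) = 0.06402.
C_D = 0.06402·C_{A0}·X = 0.06402×4.99×0.764 = 0.244 kmol/m³.

0.244 kmol/m³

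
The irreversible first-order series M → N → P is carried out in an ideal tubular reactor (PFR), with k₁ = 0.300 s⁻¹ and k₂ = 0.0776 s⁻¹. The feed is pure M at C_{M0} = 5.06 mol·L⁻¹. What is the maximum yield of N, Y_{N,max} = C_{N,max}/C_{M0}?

0.624

Evaluating C_N at τ_opt = ln(k₂/k₁)/(k₂−k₁) gives C_{N,max}/C_{M0} = (k₁/k₂)^[k₂/(k₂−k₁)].
= (0.300/0.0776)^(0.0776/(0.0776−0.300)) = (3.866)^(-0.3489) = 0.6239.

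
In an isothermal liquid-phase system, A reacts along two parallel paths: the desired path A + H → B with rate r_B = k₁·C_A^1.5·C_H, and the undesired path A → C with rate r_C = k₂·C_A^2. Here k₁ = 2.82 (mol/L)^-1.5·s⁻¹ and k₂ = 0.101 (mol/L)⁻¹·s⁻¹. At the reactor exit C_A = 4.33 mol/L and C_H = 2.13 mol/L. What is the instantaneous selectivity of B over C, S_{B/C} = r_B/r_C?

S_{B/C} = r_B/r_C = (k₁·C_A^1.5·C_H)/(k₂·C_A^2) = (k₁/k₂)·C_A^-0.5·C_H.
= (2.82×4.330^1.5×2.130) / (0.101×4.330^2) = 54.12/1.894 = 28.6.

28.6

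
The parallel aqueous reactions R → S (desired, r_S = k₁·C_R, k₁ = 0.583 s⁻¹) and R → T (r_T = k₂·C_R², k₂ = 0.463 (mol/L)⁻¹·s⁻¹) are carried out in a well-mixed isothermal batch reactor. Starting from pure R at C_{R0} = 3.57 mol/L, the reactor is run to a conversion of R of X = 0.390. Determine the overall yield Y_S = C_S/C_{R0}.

0.120

C_R = C_{R0}(1−X) = 2.178 mol/L.
Along a PFR/batch, dC_S/dC_R = −r_S/(r_S+r_T) = −k₁/(k₁+k₂·C_R).
Integrating from C_{R0} to C_R: C_S = (0.583/0.463)·ln[(0.583+0.463·3.57)/(0.583+0.463·2.18)] = 1.259·ln(2.236/1.591) = 0.4283 mol/L.
Y_S = C_S/C_{R0} = 0.4283/3.57 = 0.120.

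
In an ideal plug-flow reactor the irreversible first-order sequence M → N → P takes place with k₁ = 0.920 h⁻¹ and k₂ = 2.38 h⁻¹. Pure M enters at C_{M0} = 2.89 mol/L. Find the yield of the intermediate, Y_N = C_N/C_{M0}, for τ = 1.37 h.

For first-order series with pure M initially, C_N(τ) = k₁C_{M0}/(k₂−k₁)·(e^(−k₁τ) − e^(−k₂τ)).
e^(−k₁τ) = e^(−0.920×1.37) = e^(−1.260) = 0.2835; e^(−k₂τ) = e^(−3.261) = 0.03837.
C_N = 0.920×2.89/(2.38−0.920) × (0.2835−0.03837) = 1.821×0.2452 = 0.4465 mol/L.
Y_N = C_N/C_{M0} = 0.4465/2.89 = 0.154.

0.154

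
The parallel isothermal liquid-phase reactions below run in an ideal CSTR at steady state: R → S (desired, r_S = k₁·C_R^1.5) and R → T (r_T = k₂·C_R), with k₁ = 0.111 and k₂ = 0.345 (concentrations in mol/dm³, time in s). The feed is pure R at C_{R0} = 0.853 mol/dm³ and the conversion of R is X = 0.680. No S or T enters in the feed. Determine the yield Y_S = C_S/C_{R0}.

Exit C_R = C_{R0}(1−X) = 0.853×0.320 = 0.2730 mol/dm³.
Rates in a CSTR are evaluated at the outlet concentration: r_S = 0.111×0.2730^1.5 = 0.01583, r_T = 0.345×0.2730 = 0.09417.
Fraction of consumed R going to S: r_S/(r_S+r_T) = 0.1439.
C_S = 0.1439·C_{R0}·X = 0.1439×0.853×0.680 = 0.0835 mol/dm³; Y_S = C_S/C_{R0} = 0.0979.

0.0979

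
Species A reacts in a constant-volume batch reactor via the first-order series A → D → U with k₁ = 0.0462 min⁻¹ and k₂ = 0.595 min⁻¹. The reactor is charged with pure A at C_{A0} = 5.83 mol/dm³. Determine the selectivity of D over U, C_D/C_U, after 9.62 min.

Solving the coupled first-order balances gives C_D(t) = [k₁/(k₂−k₁)]·C_{A0}·(e^(−k₁t) − e^(−k₂t)).
e^(−k₁t) = e^(−0.0462×9.62) = e^(−0.4444) = 0.6412; e^(−k₂t) = e^(−5.724) = 0.003267.
C_D = 0.0462×5.83/(0.595−0.0462) × (0.6412−0.003267) = 0.4908×0.6379 = 0.3131 mol/dm³.
C_A = C_{A0}e^(−k₁t) = 3.738 mol/dm³, so C_U = C_{A0}−C_A−C_D = 1.779 mol/dm³; C_D/C_U = 0.176.

0.176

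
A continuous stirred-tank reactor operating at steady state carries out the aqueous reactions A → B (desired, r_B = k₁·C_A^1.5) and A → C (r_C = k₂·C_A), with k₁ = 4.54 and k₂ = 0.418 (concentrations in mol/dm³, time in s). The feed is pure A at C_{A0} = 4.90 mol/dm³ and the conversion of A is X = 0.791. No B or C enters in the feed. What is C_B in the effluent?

3.55 mol/dm³

Exit C_A = C_{A0}(1−X) = 4.90×0.209 = 1.024 mol/dm³.
A CSTR operates uniformly at the exit composition, giving r_B = 4.705 and r_C = 0.4281 (each k·C_A^n at C_A = 1.024).
Fraction of consumed A going to B: r_B/(r_B+r_C) = 0.9166.
C_B = 0.9166·C_{A0}·X = 0.9166×4.90×0.791 = 3.55 mol/dm³.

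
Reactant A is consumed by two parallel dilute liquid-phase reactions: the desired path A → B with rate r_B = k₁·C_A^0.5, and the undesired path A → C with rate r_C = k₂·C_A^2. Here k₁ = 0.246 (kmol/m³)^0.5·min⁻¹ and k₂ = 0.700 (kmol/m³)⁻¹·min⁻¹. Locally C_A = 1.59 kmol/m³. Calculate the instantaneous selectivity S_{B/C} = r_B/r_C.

S_{B/C} = r_B/r_C = (k₁·C_A^0.5)/(k₂·C_A^2) = (k₁/k₂)·C_A^-1.5.
= (0.246×1.590^0.5) / (0.700×1.590^2) = 0.3102/1.770 = 0.175.

0.175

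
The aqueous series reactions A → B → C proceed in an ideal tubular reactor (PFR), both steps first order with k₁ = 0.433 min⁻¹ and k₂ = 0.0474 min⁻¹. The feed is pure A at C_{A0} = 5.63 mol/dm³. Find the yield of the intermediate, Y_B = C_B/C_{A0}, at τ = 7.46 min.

Solving the coupled first-order balances gives C_B(τ) = [k₁/(k₂−k₁)]·C_{A0}·(e^(−k₁τ) − e^(−k₂τ)).
e^(−k₁τ) = e^(−0.433×7.46) = e^(−3.230) = 0.03955; e^(−k₂τ) = e^(−0.3536) = 0.7022.
C_B = 0.433×5.63/(0.0474−0.433) × (0.03955−0.7022) = (-6.322)×(-0.6626) = 4.189 mol/dm³.
Y_B = C_B/C_{A0} = 4.189/5.63 = 0.744.

0.744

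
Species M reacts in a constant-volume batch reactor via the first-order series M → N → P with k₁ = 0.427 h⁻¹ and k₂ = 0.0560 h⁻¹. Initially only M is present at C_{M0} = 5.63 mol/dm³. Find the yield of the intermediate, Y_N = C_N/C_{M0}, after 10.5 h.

0.626

Solving the coupled first-order balances gives C_N(t) = [k₁/(k₂−k₁)]·C_{M0}·(e^(−k₁t) − e^(−k₂t)).
e^(−k₁t) = e^(−0.427×10.5) = e^(−4.484) = 0.01129; e^(−k₂t) = e^(−0.5880) = 0.5554.
C_N = 0.427×5.63/(0.0560−0.427) × (0.01129−0.5554) = (-6.480)×(-0.5441) = 3.526 mol/dm³.
Y_N = C_N/C_{M0} = 3.526/5.63 = 0.626.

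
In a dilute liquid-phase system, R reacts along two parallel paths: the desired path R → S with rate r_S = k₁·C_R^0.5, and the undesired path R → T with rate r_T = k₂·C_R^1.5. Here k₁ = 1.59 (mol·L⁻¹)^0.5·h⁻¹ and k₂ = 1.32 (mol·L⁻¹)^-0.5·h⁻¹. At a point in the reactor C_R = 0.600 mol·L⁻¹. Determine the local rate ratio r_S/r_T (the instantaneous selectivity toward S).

S_{S/T} = r_S/r_T = (k₁·C_R^0.5)/(k₂·C_R^1.5) = (k₁/k₂)·C_R⁻¹.
= (1.59×0.6000^0.5) / (1.32×0.6000^1.5) = 1.232/0.6135 = 2.01.
The undesired path is higher order in R, so low C_R (CSTR or dilute feed) favours S.

2.01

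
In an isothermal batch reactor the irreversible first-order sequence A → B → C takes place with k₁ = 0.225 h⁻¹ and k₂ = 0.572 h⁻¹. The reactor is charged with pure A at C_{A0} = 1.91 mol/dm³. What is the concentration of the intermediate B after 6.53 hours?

0.255 mol/dm³

Solving the coupled first-order balances gives C_B(t) = [k₁/(k₂−k₁)]·C_{A0}·(e^(−k₁t) − e^(−k₂t)).
e^(−k₁t) = e^(−0.225×6.53) = e^(−1.469) = 0.2301; e^(−k₂t) = e^(−3.735) = 0.02387.
C_B = 0.225×1.91/(0.572−0.225) × (0.2301−0.02387) = 1.238×0.2062 = 0.2554 mol/dm³.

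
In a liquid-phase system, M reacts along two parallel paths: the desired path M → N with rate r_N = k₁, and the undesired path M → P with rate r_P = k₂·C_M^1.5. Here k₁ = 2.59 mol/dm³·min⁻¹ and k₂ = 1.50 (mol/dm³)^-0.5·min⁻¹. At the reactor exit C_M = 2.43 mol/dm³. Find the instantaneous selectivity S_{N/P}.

0.456

S_{N/P} = r_N/r_P = (k₁)/(k₂·C_M^1.5) = (k₁/k₂)·C_M^-1.5.
= (2.59) / (1.50×2.430^1.5) = 2.590/5.682 = 0.456.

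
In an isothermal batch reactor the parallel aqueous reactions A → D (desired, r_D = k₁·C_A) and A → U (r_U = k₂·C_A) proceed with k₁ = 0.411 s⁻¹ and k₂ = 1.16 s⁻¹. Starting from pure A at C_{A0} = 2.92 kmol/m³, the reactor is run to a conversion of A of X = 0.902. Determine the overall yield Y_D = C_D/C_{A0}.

C_A = C_{A0}(1−X) = 0.2862 kmol/m³.
Both paths are first order in A, so the instantaneous fraction to D is constant: dC_D/d(−C_A) = k₁/(k₁+k₂) = 0.2616.
C_D = 0.2616·(C_{A0}−C_A) = 0.2616×2.634 = 0.689 kmol/m³.
Y_D = C_D/C_{A0} = 0.6891/2.92 = 0.236.

0.236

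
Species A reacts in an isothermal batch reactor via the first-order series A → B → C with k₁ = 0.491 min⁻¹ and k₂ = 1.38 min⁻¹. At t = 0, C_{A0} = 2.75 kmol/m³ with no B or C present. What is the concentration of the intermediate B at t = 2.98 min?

0.327 kmol/m³

Solving the coupled first-order balances gives C_B(t) = [k₁/(k₂−k₁)]·C_{A0}·(e^(−k₁t) − e^(−k₂t)).
e^(−k₁t) = e^(−0.491×2.98) = e^(−1.463) = 0.2315; e^(−k₂t) = e^(−4.112) = 0.01637.
C_B = 0.491×2.75/(1.38−0.491) × (0.2315−0.01637) = 1.519×0.2151 = 0.3267 kmol/m³.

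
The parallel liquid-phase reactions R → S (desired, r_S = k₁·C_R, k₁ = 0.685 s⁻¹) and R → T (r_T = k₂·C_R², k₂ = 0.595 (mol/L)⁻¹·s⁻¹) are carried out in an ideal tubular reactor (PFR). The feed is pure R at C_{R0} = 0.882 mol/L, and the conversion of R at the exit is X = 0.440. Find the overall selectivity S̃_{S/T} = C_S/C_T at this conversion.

C_R = C_{R0}(1−X) = 0.4939 mol/L.
Along a PFR/batch, dC_S/dC_R = −r_S/(r_S+r_T) = −k₁/(k₁+k₂·C_R).
Integrating from C_{R0} to C_R: C_S = (0.685/0.595)·ln[(0.685+0.595·0.882)/(0.685+0.595·0.494)] = 1.151·ln(1.210/0.9789) = 0.2438 mol/L.
C_T = (C_{R0}−C_R)−C_S = 0.1443 mol/L; S̃_{S/T} = 0.2438/0.1443 = 1.69.

1.69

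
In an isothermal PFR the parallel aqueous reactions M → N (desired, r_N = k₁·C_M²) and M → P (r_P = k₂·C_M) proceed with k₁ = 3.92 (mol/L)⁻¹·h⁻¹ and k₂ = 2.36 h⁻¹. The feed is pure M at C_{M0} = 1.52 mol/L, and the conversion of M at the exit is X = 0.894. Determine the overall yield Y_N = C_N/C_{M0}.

C_M = C_{M0}(1−X) = 0.1611 mol/L.
Along a PFR/batch, dC_P/dC_M = −r_P/(r_N+r_P) = −k₂/(k₂+k₁·C_M).
Integrating from C_{M0} to C_M: C_P = (2.36/3.92)·ln[(2.36+3.92·1.52)/(2.36+3.92·0.161)] = 0.6020·ln(8.318/2.992) = 0.6157 mol/L.
Then C_N = (C_{M0}−C_M) − C_P = 1.359 − 0.6157 = 0.7432 mol/L.
Y_N = C_N/C_{M0} = 0.7432/1.52 = 0.489.

0.489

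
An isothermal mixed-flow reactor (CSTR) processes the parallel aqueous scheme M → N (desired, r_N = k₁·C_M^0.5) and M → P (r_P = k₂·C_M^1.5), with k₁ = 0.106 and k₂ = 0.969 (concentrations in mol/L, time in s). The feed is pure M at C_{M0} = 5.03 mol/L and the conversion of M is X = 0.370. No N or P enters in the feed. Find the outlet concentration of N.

0.0621 mol/L

Exit C_M = C_{M0}(1−X) = 5.03×0.630 = 3.169 mol/L.
Rates in a CSTR are evaluated at the outlet concentration: r_N = 0.106×3.169^0.5 = 0.1887, r_P = 0.969×3.169^1.5 = 5.466.
Fraction of consumed M going to N: r_N/(r_N+r_P) = 0.03337.
C_N = 0.03337·C_{M0}·X = 0.03337×5.03×0.370 = 0.0621 mol/L.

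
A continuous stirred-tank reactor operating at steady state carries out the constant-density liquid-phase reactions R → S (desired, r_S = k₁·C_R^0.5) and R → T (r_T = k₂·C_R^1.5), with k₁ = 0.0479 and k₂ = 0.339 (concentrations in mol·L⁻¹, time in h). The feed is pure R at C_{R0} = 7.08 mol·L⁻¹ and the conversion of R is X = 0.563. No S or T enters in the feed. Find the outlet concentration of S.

Exit C_R = C_{R0}(1−X) = 7.08×0.437 = 3.094 mol·L⁻¹.
Rates in a CSTR are evaluated at the outlet concentration: r_S = 0.0479×3.094^0.5 = 0.08425, r_T = 0.339×3.094^1.5 = 1.845.
Fraction of consumed R going to S: r_S/(r_S+r_T) = 0.04367.
C_S = 0.04367·C_{R0}·X = 0.04367×7.08×0.563 = 0.174 mol·L⁻¹.

0.174 mol·L⁻¹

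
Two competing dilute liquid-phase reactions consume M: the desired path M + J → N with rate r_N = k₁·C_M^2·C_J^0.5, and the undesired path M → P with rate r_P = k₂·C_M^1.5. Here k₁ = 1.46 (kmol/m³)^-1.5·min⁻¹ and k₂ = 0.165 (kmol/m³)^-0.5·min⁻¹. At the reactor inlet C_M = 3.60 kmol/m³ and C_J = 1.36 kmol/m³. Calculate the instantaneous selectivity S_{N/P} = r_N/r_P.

19.6

S_{N/P} = r_N/r_P = (k₁·C_M^2·C_J^0.5)/(k₂·C_M^1.5) = (k₁/k₂)·C_M^0.5·C_J^0.5.
= (1.46×3.600^2×1.360^0.5) / (0.165×3.600^1.5) = 22.07/1.127 = 19.6.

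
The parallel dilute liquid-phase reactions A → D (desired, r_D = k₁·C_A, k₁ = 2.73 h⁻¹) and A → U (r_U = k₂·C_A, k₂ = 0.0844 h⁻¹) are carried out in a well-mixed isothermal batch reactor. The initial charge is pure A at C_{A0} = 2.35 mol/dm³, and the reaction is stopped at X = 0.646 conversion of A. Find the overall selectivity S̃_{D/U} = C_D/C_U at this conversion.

C_A = C_{A0}(1−X) = 0.8319 mol/dm³.
Both paths are first order in A, so the instantaneous fraction to D is constant: dC_D/d(−C_A) = k₁/(k₁+k₂) = 0.9700.
C_D = 0.9700·(C_{A0}−C_A) = 0.9700×1.518 = 1.47 mol/dm³.
C_U = (C_{A0}−C_A)−C_D = 0.04553 mol/dm³; S̃_{D/U} = 1.473/0.04553 = 32.3.

32.3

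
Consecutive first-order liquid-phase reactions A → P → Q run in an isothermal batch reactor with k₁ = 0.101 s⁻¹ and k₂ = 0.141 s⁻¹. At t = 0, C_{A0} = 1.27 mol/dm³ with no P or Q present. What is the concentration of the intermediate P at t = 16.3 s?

For first-order series with pure A initially, C_P(t) = k₁C_{A0}/(k₂−k₁)·(e^(−k₁t) − e^(−k₂t)).
e^(−k₁t) = e^(−0.101×16.3) = e^(−1.646) = 0.1928; e^(−k₂t) = e^(−2.298) = 0.1004.
C_P = 0.101×1.27/(0.141−0.101) × (0.1928−0.1004) = 3.207×0.09233 = 0.2961 mol/dm³.

0.296 mol/dm³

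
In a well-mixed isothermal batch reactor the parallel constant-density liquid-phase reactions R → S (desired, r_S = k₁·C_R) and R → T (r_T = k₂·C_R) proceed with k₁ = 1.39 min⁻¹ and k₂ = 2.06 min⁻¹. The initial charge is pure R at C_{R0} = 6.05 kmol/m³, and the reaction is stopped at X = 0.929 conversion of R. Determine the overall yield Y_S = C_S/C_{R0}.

C_R = C_{R0}(1−X) = 0.4295 kmol/m³.
Both paths are first order in R, so the instantaneous fraction to S is constant: dC_S/d(−C_R) = k₁/(k₁+k₂) = 0.4029.
C_S = 0.4029·(C_{R0}−C_R) = 0.4029×5.620 = 2.26 kmol/m³.
Y_S = C_S/C_{R0} = 2.264/6.05 = 0.374.

0.374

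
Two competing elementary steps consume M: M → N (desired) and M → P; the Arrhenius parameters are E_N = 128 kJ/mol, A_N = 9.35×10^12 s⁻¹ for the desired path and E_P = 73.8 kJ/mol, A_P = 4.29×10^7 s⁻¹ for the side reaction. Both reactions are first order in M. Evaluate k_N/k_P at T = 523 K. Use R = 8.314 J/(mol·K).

0.841

With equal orders, S_{N/P} = k_N/k_P = (A_N/A_P)·exp[(E_P−E_N)/(RT)].
(E_P−E_N)/(RT) = (73.8−128)×10³/(8.314×523) = -54200/4348 = -12.46.
k_N/k_P = (9.35×10^12/4.29×10^7)·exp(-12.46) = 2.179×10^5 × 3.860×10^-6 = 0.841.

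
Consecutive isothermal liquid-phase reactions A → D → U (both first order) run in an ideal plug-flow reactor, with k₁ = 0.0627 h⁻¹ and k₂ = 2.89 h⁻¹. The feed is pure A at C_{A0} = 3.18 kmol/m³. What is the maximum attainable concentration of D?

0.0634 kmol/m³

At the optimum, C_{D,max}/C_{A0} = (k₁/k₂)^[k₂/(k₂−k₁)].
= (0.0627/2.89)^(2.89/(2.89−0.0627)) = (0.02170)^(1.022) = 0.01993.
C_{D,max} = 0.01993×3.18 = 0.0634 kmol/m³.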